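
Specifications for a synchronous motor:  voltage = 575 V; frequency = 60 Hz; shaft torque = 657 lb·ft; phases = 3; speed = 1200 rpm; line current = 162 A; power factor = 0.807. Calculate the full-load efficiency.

τ = 657 lb·ft × 1.356 = 890.9 N·m
ω = 2π × 1200/60 = 125.7 rad/s; P_out = τω = 890.9 × 125.7 = 111986 W
P_in = √3·V_L·I_L·cosφ = 1.732 × 575 × 162 × 0.807 = 130198 W
η = P_out / P_in = 111986 / 130198 = 0.860 = 86.0%

86.0 %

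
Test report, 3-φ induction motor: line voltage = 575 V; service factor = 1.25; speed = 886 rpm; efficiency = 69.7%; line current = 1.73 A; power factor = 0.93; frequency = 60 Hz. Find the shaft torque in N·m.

P_in = √3·V·I·cosφ = 1.732 × 575 × 1.73 × 0.93 = 1602 W
P_out = η·P_in = 0.697 × 1602 = 1117 W
n = 886 rpm
ω = 2π×886/60 = 92.78 rad/s
τ = P_out/ω = 1117/92.78 = 12 N·m

12 N·m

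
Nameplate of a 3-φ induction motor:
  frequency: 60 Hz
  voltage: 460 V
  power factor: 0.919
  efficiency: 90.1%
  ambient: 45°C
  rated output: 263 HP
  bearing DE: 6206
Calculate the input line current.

297 A

P_out = 263 × 746 = 196198 W
P_in = P_out / η = 196198 / 0.901 = 217756 W
I_L = P_in / (√3·V_L·cosφ) = 217756 / (1.732 × 460 × 0.919) = 297 A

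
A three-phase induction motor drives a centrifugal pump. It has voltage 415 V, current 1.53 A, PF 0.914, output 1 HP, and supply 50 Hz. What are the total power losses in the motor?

259 W

P_in = √3·V·I·cosφ = 1.732×415×1.53×0.914 = 1005 W
P_out = 1×746 = 746 W
Losses = P_in − P_out = 1005 − 746 = 259 W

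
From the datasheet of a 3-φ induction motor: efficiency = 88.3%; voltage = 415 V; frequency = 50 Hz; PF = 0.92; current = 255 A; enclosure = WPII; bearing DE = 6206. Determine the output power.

149 kW

P_in = √3·V·I·cosφ = 1.732 × 415 × 255 × 0.92 = 168626 W
P_out = η·P_in = 0.883 × 168626 = 148897 W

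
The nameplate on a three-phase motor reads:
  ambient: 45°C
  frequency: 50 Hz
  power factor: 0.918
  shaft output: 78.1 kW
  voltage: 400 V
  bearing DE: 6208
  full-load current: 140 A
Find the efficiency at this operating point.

87.7 %

P_out = 78.1 kW = 78100 W
P_in = √3·V_L·I_L·cosφ = 1.732 × 400 × 140 × 0.918 = 89039 W
η = P_out / P_in = 78100 / 89039 = 0.877 = 87.7%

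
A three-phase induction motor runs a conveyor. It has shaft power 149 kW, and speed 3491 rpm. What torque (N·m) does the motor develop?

408 N·m

ω = 2π × 3491/60 = 365.6 rad/s
τ = P/ω = 149000/365.6 = 408 N·m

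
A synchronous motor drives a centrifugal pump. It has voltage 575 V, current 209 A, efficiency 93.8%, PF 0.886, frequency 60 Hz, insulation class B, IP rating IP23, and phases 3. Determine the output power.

P_in = √3·V·I·cosφ = 1.732 × 575 × 209 × 0.886 = 184415 W
P_out = η·P_in = 0.938 × 184415 = 172981 W

173 kW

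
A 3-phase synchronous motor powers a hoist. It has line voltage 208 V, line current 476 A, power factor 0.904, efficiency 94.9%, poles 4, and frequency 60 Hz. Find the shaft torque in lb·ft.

576 lb·ft

P_in = √3·V·I·cosφ = 1.732 × 208 × 476 × 0.904 = 155020 W
P_out = η·P_in = 0.949 × 155020 = 147114 W
n = n_s = 120×60/4 = 1800 rpm (synchronous)
ω = 2π×1800/60 = 188.5 rad/s
τ = P_out/ω = 147114/188.5 = 780.4 N·m
In lb·ft: 780.4/1.356 = 576 lb·ft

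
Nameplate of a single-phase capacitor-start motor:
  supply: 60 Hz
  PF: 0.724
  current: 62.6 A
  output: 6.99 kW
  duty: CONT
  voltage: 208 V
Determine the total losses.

2440 W

P_in = V·I·cosφ = 208×62.6×0.724 = 9427 W
P_out = 6990 W
Losses = P_in − P_out = 9427 − 6990 = 2437 W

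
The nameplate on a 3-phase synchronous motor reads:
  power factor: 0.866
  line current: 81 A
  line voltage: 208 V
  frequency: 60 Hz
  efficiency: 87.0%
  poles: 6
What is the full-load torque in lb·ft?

129 lb·ft

P_in = √3·V·I·cosφ = 1.732 × 208 × 81 × 0.866 = 25271 W
P_out = η·P_in = 0.87 × 25271 = 21986 W
n = n_s = 120×60/6 = 1200 rpm (synchronous)
ω = 2π×1200/60 = 125.7 rad/s
τ = P_out/ω = 21986/125.7 = 174.9 N·m
In lb·ft: 174.9/1.356 = 129 lb·ft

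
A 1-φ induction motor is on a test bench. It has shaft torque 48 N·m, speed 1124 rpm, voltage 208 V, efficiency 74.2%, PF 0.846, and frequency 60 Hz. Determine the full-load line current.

43.3 A

ω = 2π×1124/60 = 117.7 rad/s; P_out = τω = 48 × 117.7 = 5650 W
P_in = P_out / η = 5650 / 0.742 = 7615 W
I = P_in / (V·cosφ) = 7615 / (208 × 0.846) = 43.3 A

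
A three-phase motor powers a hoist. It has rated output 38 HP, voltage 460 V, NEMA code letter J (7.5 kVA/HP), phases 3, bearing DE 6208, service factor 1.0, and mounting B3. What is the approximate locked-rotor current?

S_LR = 7.5 × 38 = 285 kVA
I_LR = S_LR/(√3·V_L) = 285000/(1.732×460) = 358 A

358 A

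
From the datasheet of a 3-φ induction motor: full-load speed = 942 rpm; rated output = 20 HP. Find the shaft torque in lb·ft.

P_out = 20 × 746 = 14920 W
ω = 2π × 942/60 = 98.65 rad/s
τ = P_out/ω = 14920/98.65 = 151.2 N·m
In lb·ft: 151.2/1.356 = 112 lb·ft

112 lb·ft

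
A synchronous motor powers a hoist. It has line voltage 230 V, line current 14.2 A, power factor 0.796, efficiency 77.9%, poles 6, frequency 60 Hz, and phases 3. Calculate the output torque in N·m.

P_in = √3·V·I·cosφ = 1.732 × 230 × 14.2 × 0.796 = 4503 W
P_out = η·P_in = 0.779 × 4503 = 3508 W
n = n_s = 120×60/6 = 1200 rpm (synchronous)
ω = 2π×1200/60 = 125.7 rad/s
τ = P_out/ω = 3508/125.7 = 27.9 N·m

27.9 N·m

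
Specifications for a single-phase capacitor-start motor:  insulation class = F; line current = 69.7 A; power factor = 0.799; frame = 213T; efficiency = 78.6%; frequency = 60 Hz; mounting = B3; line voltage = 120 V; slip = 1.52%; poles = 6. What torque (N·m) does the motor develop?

P_in = V·I·cosφ = 120 × 69.7 × 0.799 = 6683 W
P_out = η·P_in = 0.786 × 6683 = 5253 W
n_s = 120×60/6 = 1200 rpm; n = 1200×(1−0.0152) = 1182 rpm
ω = 2π×1182/60 = 123.8 rad/s
τ = P_out/ω = 5253/123.8 = 42.4 N·m

42.4 N·m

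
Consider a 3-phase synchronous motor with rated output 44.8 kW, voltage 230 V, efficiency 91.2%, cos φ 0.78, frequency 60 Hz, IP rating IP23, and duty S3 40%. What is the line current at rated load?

P_out = 44.8 kW = 44800 W
P_in = P_out / η = 44800 / 0.912 = 49123 W
I_L = P_in / (√3·V_L·cosφ) = 49123 / (1.732 × 230 × 0.78) = 158 A

158 A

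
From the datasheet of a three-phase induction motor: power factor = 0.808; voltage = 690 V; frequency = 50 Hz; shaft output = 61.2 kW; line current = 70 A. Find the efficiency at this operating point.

P_out = 61.2 kW = 61200 W
P_in = √3·V_L·I_L·cosφ = 1.732 × 690 × 70 × 0.808 = 67594 W
η = P_out / P_in = 61200 / 67594 = 0.905 = 90.5%

90.5 %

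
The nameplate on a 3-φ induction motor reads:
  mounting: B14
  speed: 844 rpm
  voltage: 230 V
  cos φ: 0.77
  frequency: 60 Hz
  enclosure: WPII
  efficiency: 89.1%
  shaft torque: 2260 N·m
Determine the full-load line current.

ω = 2π×844/60 = 88.38 rad/s; P_out = τω = 2260 × 88.38 = 199739 W
P_in = P_out / η = 199739 / 0.891 = 224174 W
I_L = P_in / (√3·V_L·cosφ) = 224174 / (1.732 × 230 × 0.77) = 731 A

731 A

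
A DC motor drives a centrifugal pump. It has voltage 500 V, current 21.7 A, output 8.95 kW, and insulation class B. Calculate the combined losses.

1.9 kW

P_in = V·I = 500×21.7 = 10850 W
P_out = 8950 W
Losses = P_in − P_out = 10850 − 8950 = 1900 W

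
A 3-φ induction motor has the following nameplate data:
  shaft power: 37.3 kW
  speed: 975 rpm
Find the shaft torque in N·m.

365 N·m

ω = 2π × 975/60 = 102.1 rad/s
τ = P/ω = 37300/102.1 = 365 N·m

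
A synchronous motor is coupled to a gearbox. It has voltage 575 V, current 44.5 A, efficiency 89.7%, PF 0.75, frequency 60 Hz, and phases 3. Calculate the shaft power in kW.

29.8 kW

P_in = √3·V·I·cosφ = 1.732 × 575 × 44.5 × 0.75 = 33238 W
P_out = η·P_in = 0.897 × 33238 = 29814 W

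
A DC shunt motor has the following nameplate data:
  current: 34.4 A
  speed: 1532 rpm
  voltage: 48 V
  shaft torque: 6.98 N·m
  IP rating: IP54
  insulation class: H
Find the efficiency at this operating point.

67.8 %

ω = 2π × 1532/60 = 160.4 rad/s; P_out = τω = 6.98 × 160.4 = 1120 W
P_in = V·I = 48 × 34.4 = 1651 W
η = P_out / P_in = 1120 / 1651 = 0.678 = 67.8%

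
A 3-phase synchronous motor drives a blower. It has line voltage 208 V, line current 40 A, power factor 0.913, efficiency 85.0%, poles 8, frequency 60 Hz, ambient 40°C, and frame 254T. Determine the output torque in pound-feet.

P_in = √3·V·I·cosφ = 1.732 × 208 × 40 × 0.913 = 13157 W
P_out = η·P_in = 0.85 × 13157 = 11183 W
n = n_s = 120×60/8 = 900 rpm (synchronous)
ω = 2π×900/60 = 94.25 rad/s
τ = P_out/ω = 11183/94.25 = 118.7 N·m
In lb·ft: 118.7/1.356 = 87.5 lb·ft

87.5 lb·ft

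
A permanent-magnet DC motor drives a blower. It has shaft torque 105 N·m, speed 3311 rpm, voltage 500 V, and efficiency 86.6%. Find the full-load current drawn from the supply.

ω = 2π×3311/60 = 346.7 rad/s; P_out = τω = 105 × 346.7 = 36404 W
P_in = P_out / η = 36404 / 0.866 = 42037 W
I = P_in / V = 42037 / 500 = 84.1 A

84.1 A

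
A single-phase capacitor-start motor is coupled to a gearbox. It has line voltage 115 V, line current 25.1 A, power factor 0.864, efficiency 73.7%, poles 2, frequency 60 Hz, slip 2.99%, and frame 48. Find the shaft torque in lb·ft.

P_in = V·I·cosφ = 115 × 25.1 × 0.864 = 2494 W
P_out = η·P_in = 0.737 × 2494 = 1838 W
n_s = 120×60/2 = 3600 rpm; n = 3600×(1−0.0299) = 3492 rpm
ω = 2π×3492/60 = 365.7 rad/s
τ = P_out/ω = 1838/365.7 = 5.026 N·m
In lb·ft: 5.026/1.356 = 3.71 lb·ft

3.71 lb·ft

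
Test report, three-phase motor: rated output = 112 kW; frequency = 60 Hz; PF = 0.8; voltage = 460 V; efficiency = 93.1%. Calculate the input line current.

P_out = 112 kW = 112000 W
P_in = P_out / η = 112000 / 0.931 = 120301 W
I_L = P_in / (√3·V_L·cosφ) = 120301 / (1.732 × 460 × 0.8) = 189 A

189 A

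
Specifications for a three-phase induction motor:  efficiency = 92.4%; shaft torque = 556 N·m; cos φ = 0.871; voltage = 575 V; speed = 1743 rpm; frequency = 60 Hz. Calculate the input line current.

127 A

ω = 2π×1743/60 = 182.5 rad/s; P_out = τω = 556 × 182.5 = 101470 W
P_in = P_out / η = 101470 / 0.924 = 109816 W
I_L = P_in / (√3·V_L·cosφ) = 109816 / (1.732 × 575 × 0.871) = 127 A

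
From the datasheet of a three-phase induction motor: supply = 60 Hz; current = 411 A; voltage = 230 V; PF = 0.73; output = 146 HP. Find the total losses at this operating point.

10.6 kW

P_in = √3·V·I·cosφ = 1.732×230×411×0.73 = 119520 W
P_out = 146×746 = 108916 W
Losses = P_in − P_out = 119520 − 108916 = 10604 W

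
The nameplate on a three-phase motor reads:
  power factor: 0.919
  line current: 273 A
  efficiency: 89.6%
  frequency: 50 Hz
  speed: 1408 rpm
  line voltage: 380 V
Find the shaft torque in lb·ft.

P_in = √3·V·I·cosφ = 1.732 × 380 × 273 × 0.919 = 165124 W
P_out = η·P_in = 0.896 × 165124 = 147951 W
n = 1408 rpm
ω = 2π×1408/60 = 147.4 rad/s
τ = P_out/ω = 147951/147.4 = 1004 N·m
In lb·ft: 1004/1.356 = 740 lb·ft

740 lb·ft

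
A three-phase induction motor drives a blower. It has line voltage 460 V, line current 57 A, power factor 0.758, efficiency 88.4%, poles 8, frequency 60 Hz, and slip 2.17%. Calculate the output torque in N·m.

330 N·m

P_in = √3·V·I·cosφ = 1.732 × 460 × 57 × 0.758 = 34423 W
P_out = η·P_in = 0.884 × 34423 = 30430 W
n_s = 120×60/8 = 900 rpm; n = 900×(1−0.0217) = 880 rpm
ω = 2π×880/60 = 92.15 rad/s
τ = P_out/ω = 30430/92.15 = 330 N·m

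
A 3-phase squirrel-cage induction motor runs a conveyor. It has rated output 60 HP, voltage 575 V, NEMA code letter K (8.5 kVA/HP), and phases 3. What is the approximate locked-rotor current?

512 A

S_LR = 8.5 × 60 = 510 kVA
I_LR = S_LR/(√3·V_L) = 510000/(1.732×575) = 512 A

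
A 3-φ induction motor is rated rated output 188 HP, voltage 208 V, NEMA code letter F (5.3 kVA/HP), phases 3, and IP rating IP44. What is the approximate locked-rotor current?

2770 A

S_LR = 5.3 × 188 = 996.4 kVA
I_LR = S_LR/(√3·V_L) = 996400/(1.732×208) = 2770 A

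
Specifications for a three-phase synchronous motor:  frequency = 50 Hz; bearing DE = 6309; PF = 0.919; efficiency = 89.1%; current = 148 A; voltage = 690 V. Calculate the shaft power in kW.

145 kW

P_in = √3·V·I·cosφ = 1.732 × 690 × 148 × 0.919 = 162545 W
P_out = η·P_in = 0.891 × 162545 = 144828 W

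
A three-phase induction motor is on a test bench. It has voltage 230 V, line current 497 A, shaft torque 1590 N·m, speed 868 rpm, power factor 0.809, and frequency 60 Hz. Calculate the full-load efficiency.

90.2 %

ω = 2π × 868/60 = 90.9 rad/s; P_out = τω = 1590 × 90.9 = 144531 W
P_in = √3·V_L·I_L·cosφ = 1.732 × 230 × 497 × 0.809 = 160170 W
η = P_out / P_in = 144531 / 160170 = 0.902 = 90.2%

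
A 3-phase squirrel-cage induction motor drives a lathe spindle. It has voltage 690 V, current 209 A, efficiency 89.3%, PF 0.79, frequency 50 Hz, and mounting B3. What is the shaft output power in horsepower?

P_in = √3·V·I·cosφ = 1.732 × 690 × 209 × 0.79 = 197320 W
P_out = η·P_in = 0.893 × 197320 = 176207 W
= 176207/746 = 236 HP

236 HP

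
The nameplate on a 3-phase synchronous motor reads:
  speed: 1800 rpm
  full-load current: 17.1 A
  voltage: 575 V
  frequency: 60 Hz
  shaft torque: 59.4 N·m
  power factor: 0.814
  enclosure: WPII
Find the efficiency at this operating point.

80.8 %

ω = 2π × 1800/60 = 188.5 rad/s; P_out = τω = 59.4 × 188.5 = 11197 W
P_in = √3·V_L·I_L·cosφ = 1.732 × 575 × 17.1 × 0.814 = 13862 W
η = P_out / P_in = 11197 / 13862 = 0.808 = 80.8%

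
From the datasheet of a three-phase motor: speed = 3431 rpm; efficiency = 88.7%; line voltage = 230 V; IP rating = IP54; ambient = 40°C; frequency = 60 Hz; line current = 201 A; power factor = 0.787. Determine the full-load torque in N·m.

156 N·m

P_in = √3·V·I·cosφ = 1.732 × 230 × 201 × 0.787 = 63015 W
P_out = η·P_in = 0.887 × 63015 = 55894 W
n = 3431 rpm
ω = 2π×3431/60 = 359.3 rad/s
τ = P_out/ω = 55894/359.3 = 156 N·m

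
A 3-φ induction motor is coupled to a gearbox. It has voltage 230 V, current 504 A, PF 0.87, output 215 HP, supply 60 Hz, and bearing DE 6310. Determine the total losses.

P_in = √3·V·I·cosφ = 1.732×230×504×0.87 = 174673 W
P_out = 215×746 = 160390 W
Losses = P_in − P_out = 174673 − 160390 = 14283 W

14300 W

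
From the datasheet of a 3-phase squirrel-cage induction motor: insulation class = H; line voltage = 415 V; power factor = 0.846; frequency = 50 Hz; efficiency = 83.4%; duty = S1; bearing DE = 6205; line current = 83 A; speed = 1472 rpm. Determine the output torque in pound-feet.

201 lb·ft

P_in = √3·V·I·cosφ = 1.732 × 415 × 83 × 0.846 = 50471 W
P_out = η·P_in = 0.834 × 50471 = 42093 W
n = 1472 rpm
ω = 2π×1472/60 = 154.1 rad/s
τ = P_out/ω = 42093/154.1 = 273.2 N·m
In lb·ft: 273.2/1.356 = 201 lb·ft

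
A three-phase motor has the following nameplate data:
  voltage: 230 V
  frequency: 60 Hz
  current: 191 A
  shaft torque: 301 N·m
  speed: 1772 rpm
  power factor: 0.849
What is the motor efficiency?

86.5 %

ω = 2π × 1772/60 = 185.6 rad/s; P_out = τω = 301 × 185.6 = 55866 W
P_in = √3·V_L·I_L·cosφ = 1.732 × 230 × 191 × 0.849 = 64598 W
η = P_out / P_in = 55866 / 64598 = 0.865 = 86.5%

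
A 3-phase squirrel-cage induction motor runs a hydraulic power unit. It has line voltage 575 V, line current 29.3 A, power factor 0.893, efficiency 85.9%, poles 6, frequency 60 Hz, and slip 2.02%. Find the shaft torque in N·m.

P_in = √3·V·I·cosφ = 1.732 × 575 × 29.3 × 0.893 = 26058 W
P_out = η·P_in = 0.859 × 26058 = 22384 W
n_s = 120×60/6 = 1200 rpm; n = 1200×(1−0.0202) = 1176 rpm
ω = 2π×1176/60 = 123.2 rad/s
τ = P_out/ω = 22384/123.2 = 182 N·m

182 N·m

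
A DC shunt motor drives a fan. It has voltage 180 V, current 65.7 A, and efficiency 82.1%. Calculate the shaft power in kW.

P_in = V·I = 180 × 65.7 = 11826 W
P_out = η·P_in = 0.821 × 11826 = 9709 W

9.71 kW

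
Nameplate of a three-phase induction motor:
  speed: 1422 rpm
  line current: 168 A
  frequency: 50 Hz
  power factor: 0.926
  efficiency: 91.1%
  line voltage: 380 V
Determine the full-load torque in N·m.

P_in = √3·V·I·cosφ = 1.732 × 380 × 168 × 0.926 = 102389 W
P_out = η·P_in = 0.911 × 102389 = 93276 W
n = 1422 rpm
ω = 2π×1422/60 = 148.9 rad/s
τ = P_out/ω = 93276/148.9 = 626 N·m

626 N·m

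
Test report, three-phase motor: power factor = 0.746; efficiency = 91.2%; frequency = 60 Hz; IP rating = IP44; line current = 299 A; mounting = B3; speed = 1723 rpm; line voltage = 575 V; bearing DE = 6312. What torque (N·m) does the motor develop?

1120 N·m

P_in = √3·V·I·cosφ = 1.732 × 575 × 299 × 0.746 = 222139 W
P_out = η·P_in = 0.912 × 222139 = 202591 W
n = 1723 rpm
ω = 2π×1723/60 = 180.4 rad/s
τ = P_out/ω = 202591/180.4 = 1120 N·m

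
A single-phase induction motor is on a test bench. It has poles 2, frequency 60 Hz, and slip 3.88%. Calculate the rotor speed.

3460 rpm

n_s = 120f/p = 120×60/2 = 3600 rpm
n = n_s(1 − s) = 3600 × (1 − 0.0388) = 3460 rpm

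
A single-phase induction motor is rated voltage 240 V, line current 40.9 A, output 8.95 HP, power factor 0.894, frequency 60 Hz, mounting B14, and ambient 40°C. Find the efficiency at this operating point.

76.1 %

P_out = 8.95 × 746 = 6677 W
P_in = V·I·cosφ = 240 × 40.9 × 0.894 = 8776 W
η = P_out / P_in = 6677 / 8776 = 0.761 = 76.1%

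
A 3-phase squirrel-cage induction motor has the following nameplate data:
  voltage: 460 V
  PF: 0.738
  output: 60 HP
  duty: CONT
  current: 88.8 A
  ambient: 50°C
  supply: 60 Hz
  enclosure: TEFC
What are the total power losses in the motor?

7450 W

P_in = √3·V·I·cosφ = 1.732×460×88.8×0.738 = 52213 W
P_out = 60×746 = 44760 W
Losses = P_in − P_out = 52213 − 44760 = 7453 W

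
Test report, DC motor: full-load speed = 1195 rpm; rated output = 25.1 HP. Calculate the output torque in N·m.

150 N·m

P_out = 25.1 × 746 = 18725 W
ω = 2π × 1195/60 = 125.1 rad/s
τ = P_out/ω = 18725/125.1 = 150 N·m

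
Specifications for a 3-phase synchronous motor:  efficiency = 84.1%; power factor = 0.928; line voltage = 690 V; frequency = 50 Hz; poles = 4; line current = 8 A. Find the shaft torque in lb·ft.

35 lb·ft

P_in = √3·V·I·cosφ = 1.732 × 690 × 8 × 0.928 = 8872 W
P_out = η·P_in = 0.841 × 8872 = 7461 W
n = n_s = 120×50/4 = 1500 rpm (synchronous)
ω = 2π×1500/60 = 157.1 rad/s
τ = P_out/ω = 7461/157.1 = 47.49 N·m
In lb·ft: 47.49/1.356 = 35 lb·ft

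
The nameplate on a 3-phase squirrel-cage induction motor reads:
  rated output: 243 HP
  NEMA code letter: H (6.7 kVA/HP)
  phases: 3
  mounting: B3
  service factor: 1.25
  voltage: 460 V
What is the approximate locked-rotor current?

S_LR = 6.7 × 243 = 1628.1 kVA
I_LR = S_LR/(√3·V_L) = 1628100/(1.732×460) = 2040 A

2040 A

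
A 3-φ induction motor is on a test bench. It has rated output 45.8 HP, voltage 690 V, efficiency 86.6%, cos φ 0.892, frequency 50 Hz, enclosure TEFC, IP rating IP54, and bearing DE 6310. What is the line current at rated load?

37 A

P_out = 45.8 × 746 = 34167 W
P_in = P_out / η = 34167 / 0.866 = 39454 W
I_L = P_in / (√3·V_L·cosφ) = 39454 / (1.732 × 690 × 0.892) = 37 A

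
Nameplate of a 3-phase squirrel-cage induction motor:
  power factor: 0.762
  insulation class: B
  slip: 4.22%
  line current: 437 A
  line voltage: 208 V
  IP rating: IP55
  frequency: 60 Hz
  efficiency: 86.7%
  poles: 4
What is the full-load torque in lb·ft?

P_in = √3·V·I·cosφ = 1.732 × 208 × 437 × 0.762 = 119963 W
P_out = η·P_in = 0.867 × 119963 = 104008 W
n_s = 120×60/4 = 1800 rpm; n = 1800×(1−0.0422) = 1724 rpm
ω = 2π×1724/60 = 180.5 rad/s
τ = P_out/ω = 104008/180.5 = 576.2 N·m
In lb·ft: 576.2/1.356 = 425 lb·ft

425 lb·ft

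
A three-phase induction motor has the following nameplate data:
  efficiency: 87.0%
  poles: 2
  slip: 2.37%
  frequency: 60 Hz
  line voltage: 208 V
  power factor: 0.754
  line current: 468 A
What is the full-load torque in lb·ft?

222 lb·ft

P_in = √3·V·I·cosφ = 1.732 × 208 × 468 × 0.754 = 127124 W
P_out = η·P_in = 0.87 × 127124 = 110598 W
n_s = 120×60/2 = 3600 rpm; n = 3600×(1−0.0237) = 3515 rpm
ω = 2π×3515/60 = 368.1 rad/s
τ = P_out/ω = 110598/368.1 = 300.5 N·m
In lb·ft: 300.5/1.356 = 222 lb·ft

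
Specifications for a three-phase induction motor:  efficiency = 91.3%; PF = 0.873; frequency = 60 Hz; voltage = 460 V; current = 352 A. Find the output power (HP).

P_in = √3·V·I·cosφ = 1.732 × 460 × 352 × 0.873 = 244829 W
P_out = η·P_in = 0.913 × 244829 = 223529 W
= 223529/746 = 300 HP

300 HP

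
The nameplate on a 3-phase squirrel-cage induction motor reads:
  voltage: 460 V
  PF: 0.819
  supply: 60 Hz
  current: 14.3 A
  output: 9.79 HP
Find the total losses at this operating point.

P_in = √3·V·I·cosφ = 1.732×460×14.3×0.819 = 9331 W
P_out = 9.79×746 = 7303 W
Losses = P_in − P_out = 9331 − 7303 = 2028 W

2030 W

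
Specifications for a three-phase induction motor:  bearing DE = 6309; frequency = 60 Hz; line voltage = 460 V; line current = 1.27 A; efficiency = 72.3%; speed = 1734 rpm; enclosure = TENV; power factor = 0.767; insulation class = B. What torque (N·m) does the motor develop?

3.09 N·m

P_in = √3·V·I·cosφ = 1.732 × 460 × 1.27 × 0.767 = 776 W
P_out = η·P_in = 0.723 × 776 = 561 W
n = 1734 rpm
ω = 2π×1734/60 = 181.6 rad/s
τ = P_out/ω = 561/181.6 = 3.09 N·m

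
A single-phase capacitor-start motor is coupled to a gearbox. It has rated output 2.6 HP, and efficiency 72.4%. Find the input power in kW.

2.68 kW

P_out = 2.6 × 746 = 1940 W
P_in = P_out/η = 1940/0.724 = 2680 W = 2.68 kW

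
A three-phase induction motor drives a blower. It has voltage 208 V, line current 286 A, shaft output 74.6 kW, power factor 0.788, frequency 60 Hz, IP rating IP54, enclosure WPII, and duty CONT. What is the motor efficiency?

91.9 %

P_out = 74.6 kW = 74600 W
P_in = √3·V_L·I_L·cosφ = 1.732 × 208 × 286 × 0.788 = 81190 W
η = P_out / P_in = 74600 / 81190 = 0.919 = 91.9%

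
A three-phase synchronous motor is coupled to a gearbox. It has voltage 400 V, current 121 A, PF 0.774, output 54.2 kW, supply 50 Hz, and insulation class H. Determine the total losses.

10700 W

P_in = √3·V·I·cosφ = 1.732×400×121×0.774 = 64883 W
P_out = 54200 W
Losses = P_in − P_out = 64883 − 54200 = 10683 W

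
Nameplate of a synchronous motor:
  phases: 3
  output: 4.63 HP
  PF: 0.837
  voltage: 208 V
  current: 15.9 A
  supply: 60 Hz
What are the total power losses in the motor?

1340 W

P_in = √3·V·I·cosφ = 1.732×208×15.9×0.837 = 4794 W
P_out = 4.63×746 = 3454 W
Losses = P_in − P_out = 4794 − 3454 = 1340 W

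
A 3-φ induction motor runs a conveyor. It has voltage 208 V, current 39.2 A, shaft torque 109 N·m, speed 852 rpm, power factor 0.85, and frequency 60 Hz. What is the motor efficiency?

81.0 %

ω = 2π × 852/60 = 89.22 rad/s; P_out = τω = 109 × 89.22 = 9725 W
P_in = √3·V_L·I_L·cosφ = 1.732 × 208 × 39.2 × 0.85 = 12004 W
η = P_out / P_in = 9725 / 12004 = 0.810 = 81.0%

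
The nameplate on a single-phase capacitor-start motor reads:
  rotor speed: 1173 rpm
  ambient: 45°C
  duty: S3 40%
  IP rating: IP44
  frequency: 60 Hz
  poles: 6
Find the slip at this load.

n_s = 120f/p = 120×60/6 = 1200 rpm
s = (n_s − n)/n_s = (1200 − 1173)/1200 = 0.0225

2.25 %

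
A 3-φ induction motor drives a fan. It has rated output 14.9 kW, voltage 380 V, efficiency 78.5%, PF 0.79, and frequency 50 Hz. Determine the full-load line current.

36.5 A

P_out = 14.9 kW = 14900 W
P_in = P_out / η = 14900 / 0.785 = 18981 W
I_L = P_in / (√3·V_L·cosφ) = 18981 / (1.732 × 380 × 0.79) = 36.5 A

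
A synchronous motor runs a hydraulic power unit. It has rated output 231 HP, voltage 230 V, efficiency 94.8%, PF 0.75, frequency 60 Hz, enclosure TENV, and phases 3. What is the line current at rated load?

608 A

P_out = 231 × 746 = 172326 W
P_in = P_out / η = 172326 / 0.948 = 181778 W
I_L = P_in / (√3·V_L·cosφ) = 181778 / (1.732 × 230 × 0.75) = 608 A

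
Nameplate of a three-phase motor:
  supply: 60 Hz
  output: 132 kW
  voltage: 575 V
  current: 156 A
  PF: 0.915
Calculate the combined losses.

10.2 kW

P_in = √3·V·I·cosφ = 1.732×575×156×0.915 = 142155 W
P_out = 132000 W
Losses = P_in − P_out = 142155 − 132000 = 10155 W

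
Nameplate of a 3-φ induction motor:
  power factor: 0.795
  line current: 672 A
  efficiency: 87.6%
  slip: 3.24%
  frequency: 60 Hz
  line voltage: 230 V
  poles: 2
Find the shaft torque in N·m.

P_in = √3·V·I·cosφ = 1.732 × 230 × 672 × 0.795 = 212820 W
P_out = η·P_in = 0.876 × 212820 = 186430 W
n_s = 120×60/2 = 3600 rpm; n = 3600×(1−0.0324) = 3483 rpm
ω = 2π×3483/60 = 364.7 rad/s
τ = P_out/ω = 186430/364.7 = 511 N·m

511 N·m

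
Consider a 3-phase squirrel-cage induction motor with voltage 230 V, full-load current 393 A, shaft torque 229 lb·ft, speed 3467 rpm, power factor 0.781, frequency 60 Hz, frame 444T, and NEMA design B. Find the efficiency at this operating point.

92.2 %

τ = 229 lb·ft × 1.356 = 310.5 N·m
ω = 2π × 3467/60 = 363.1 rad/s; P_out = τω = 310.5 × 363.1 = 112743 W
P_in = √3·V_L·I_L·cosφ = 1.732 × 230 × 393 × 0.781 = 122270 W
η = P_out / P_in = 112743 / 122270 = 0.922 = 92.2%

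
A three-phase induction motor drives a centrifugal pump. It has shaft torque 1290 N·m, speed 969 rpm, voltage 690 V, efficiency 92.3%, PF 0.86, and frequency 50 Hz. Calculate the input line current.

138 A

ω = 2π×969/60 = 101.5 rad/s; P_out = τω = 1290 × 101.5 = 130935 W
P_in = P_out / η = 130935 / 0.923 = 141858 W
I_L = P_in / (√3·V_L·cosφ) = 141858 / (1.732 × 690 × 0.86) = 138 A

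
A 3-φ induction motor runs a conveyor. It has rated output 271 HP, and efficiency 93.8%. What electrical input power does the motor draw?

216 kW

P_out = 271 × 746 = 202166 W
P_in = P_out/η = 202166/0.938 = 215529 W = 216 kW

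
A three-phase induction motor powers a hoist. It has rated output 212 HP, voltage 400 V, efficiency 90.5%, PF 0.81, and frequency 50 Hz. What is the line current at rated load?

P_out = 212 × 746 = 158152 W
P_in = P_out / η = 158152 / 0.905 = 174754 W
I_L = P_in / (√3·V_L·cosφ) = 174754 / (1.732 × 400 × 0.81) = 311 A

311 A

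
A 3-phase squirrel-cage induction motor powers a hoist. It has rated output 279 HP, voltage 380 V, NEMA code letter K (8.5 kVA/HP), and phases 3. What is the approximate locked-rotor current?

3600 A

S_LR = 8.5 × 279 = 2371.5 kVA
I_LR = S_LR/(√3·V_L) = 2371500/(1.732×380) = 3600 A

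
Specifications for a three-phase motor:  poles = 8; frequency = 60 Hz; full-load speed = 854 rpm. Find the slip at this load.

n_s = 120f/p = 120×60/8 = 900 rpm
s = (n_s − n)/n_s = (900 − 854)/900 = 0.0511

5.11 %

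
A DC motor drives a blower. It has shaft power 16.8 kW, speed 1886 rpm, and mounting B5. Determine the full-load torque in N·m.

ω = 2π × 1886/60 = 197.5 rad/s
τ = P/ω = 16800/197.5 = 85.1 N·m

85.1 N·m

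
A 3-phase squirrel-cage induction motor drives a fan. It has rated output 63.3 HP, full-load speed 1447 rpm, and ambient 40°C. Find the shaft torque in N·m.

312 N·m

P_out = 63.3 × 746 = 47222 W
ω = 2π × 1447/60 = 151.5 rad/s
τ = P_out/ω = 47222/151.5 = 312 N·m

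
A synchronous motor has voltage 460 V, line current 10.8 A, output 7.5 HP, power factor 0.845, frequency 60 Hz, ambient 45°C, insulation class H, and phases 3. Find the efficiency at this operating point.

P_out = 7.5 × 746 = 5595 W
P_in = √3·V_L·I_L·cosφ = 1.732 × 460 × 10.8 × 0.845 = 7271 W
η = P_out / P_in = 5595 / 7271 = 0.769 = 76.9%

76.9 %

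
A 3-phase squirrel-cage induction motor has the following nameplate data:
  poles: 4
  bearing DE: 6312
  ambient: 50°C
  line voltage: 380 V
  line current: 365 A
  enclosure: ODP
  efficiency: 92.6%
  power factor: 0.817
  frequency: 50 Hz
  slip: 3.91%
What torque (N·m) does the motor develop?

1200 N·m

P_in = √3·V·I·cosφ = 1.732 × 380 × 365 × 0.817 = 196267 W
P_out = η·P_in = 0.926 × 196267 = 181743 W
n_s = 120×50/4 = 1500 rpm; n = 1500×(1−0.0391) = 1441 rpm
ω = 2π×1441/60 = 150.9 rad/s
τ = P_out/ω = 181743/150.9 = 1200 N·m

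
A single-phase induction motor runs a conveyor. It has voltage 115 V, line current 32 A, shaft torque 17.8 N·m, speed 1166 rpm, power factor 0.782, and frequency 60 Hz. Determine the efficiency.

75.5 %

ω = 2π × 1166/60 = 122.1 rad/s; P_out = τω = 17.8 × 122.1 = 2173 W
P_in = V·I·cosφ = 115 × 32 × 0.782 = 2878 W
η = P_out / P_in = 2173 / 2878 = 0.755 = 75.5%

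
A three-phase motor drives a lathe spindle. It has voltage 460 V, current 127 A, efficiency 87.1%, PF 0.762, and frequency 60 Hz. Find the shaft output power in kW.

P_in = √3·V·I·cosφ = 1.732 × 460 × 127 × 0.762 = 77102 W
P_out = η·P_in = 0.871 × 77102 = 67156 W

67.2 kW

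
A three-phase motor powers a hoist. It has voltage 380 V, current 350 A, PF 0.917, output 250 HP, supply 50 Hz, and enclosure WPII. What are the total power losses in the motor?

24700 W

P_in = √3·V·I·cosφ = 1.732×380×350×0.917 = 211236 W
P_out = 250×746 = 186500 W
Losses = P_in − P_out = 211236 − 186500 = 24736 W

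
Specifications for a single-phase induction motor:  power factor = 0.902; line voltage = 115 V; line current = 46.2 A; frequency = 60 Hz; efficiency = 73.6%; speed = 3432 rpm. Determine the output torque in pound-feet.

P_in = V·I·cosφ = 115 × 46.2 × 0.902 = 4792 W
P_out = η·P_in = 0.736 × 4792 = 3527 W
n = 3432 rpm
ω = 2π×3432/60 = 359.4 rad/s
τ = P_out/ω = 3527/359.4 = 9.814 N·m
In lb·ft: 9.814/1.356 = 7.24 lb·ft

7.24 lb·ft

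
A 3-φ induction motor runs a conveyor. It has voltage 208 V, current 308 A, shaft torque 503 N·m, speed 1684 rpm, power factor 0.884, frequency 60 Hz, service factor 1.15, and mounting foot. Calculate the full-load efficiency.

90.4 %

ω = 2π × 1684/60 = 176.3 rad/s; P_out = τω = 503 × 176.3 = 88679 W
P_in = √3·V_L·I_L·cosφ = 1.732 × 208 × 308 × 0.884 = 98088 W
η = P_out / P_in = 88679 / 98088 = 0.904 = 90.4%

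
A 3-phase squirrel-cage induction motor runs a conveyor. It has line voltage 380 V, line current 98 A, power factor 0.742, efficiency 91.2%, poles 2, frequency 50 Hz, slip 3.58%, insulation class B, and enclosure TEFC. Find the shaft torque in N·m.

144 N·m

P_in = √3·V·I·cosφ = 1.732 × 380 × 98 × 0.742 = 47859 W
P_out = η·P_in = 0.912 × 47859 = 43647 W
n_s = 120×50/2 = 3000 rpm; n = 3000×(1−0.0358) = 2893 rpm
ω = 2π×2893/60 = 303 rad/s
τ = P_out/ω = 43647/303 = 144 N·m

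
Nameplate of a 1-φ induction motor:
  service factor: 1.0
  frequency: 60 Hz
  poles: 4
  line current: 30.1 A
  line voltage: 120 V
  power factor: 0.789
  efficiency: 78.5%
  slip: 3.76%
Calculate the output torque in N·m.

12.3 N·m

P_in = V·I·cosφ = 120 × 30.1 × 0.789 = 2850 W
P_out = η·P_in = 0.785 × 2850 = 2237 W
n_s = 120×60/4 = 1800 rpm; n = 1800×(1−0.0376) = 1732 rpm
ω = 2π×1732/60 = 181.4 rad/s
τ = P_out/ω = 2237/181.4 = 12.3 N·m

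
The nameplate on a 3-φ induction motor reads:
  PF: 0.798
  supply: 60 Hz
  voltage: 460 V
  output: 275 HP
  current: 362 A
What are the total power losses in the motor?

P_in = √3·V·I·cosφ = 1.732×460×362×0.798 = 230153 W
P_out = 275×746 = 205150 W
Losses = P_in − P_out = 230153 − 205150 = 25003 W

25 kW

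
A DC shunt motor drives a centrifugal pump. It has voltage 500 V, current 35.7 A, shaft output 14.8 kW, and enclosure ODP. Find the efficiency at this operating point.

82.9 %

P_out = 14.8 kW = 14800 W
P_in = V·I = 500 × 35.7 = 17850 W
η = P_out / P_in = 14800 / 17850 = 0.829 = 82.9%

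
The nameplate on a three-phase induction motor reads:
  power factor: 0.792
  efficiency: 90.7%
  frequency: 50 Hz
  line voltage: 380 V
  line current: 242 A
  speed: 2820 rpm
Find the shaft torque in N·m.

P_in = √3·V·I·cosφ = 1.732 × 380 × 242 × 0.792 = 126146 W
P_out = η·P_in = 0.907 × 126146 = 114414 W
n = 2820 rpm
ω = 2π×2820/60 = 295.3 rad/s
τ = P_out/ω = 114414/295.3 = 387 N·m

387 N·m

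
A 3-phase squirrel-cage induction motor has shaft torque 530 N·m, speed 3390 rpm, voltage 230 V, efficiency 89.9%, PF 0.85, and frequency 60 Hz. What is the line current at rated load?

618 A

ω = 2π×3390/60 = 355 rad/s; P_out = τω = 530 × 355 = 188150 W
P_in = P_out / η = 188150 / 0.899 = 209288 W
I_L = P_in / (√3·V_L·cosφ) = 209288 / (1.732 × 230 × 0.85) = 618 A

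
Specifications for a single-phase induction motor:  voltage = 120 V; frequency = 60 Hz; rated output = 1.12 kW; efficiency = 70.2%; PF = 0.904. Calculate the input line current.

14.7 A

P_out = 1.12 kW = 1120 W
P_in = P_out / η = 1120 / 0.702 = 1595 W
I = P_in / (V·cosφ) = 1595 / (120 × 0.904) = 14.7 A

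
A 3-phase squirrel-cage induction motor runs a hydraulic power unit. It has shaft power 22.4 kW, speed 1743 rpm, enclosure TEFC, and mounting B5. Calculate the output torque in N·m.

ω = 2π × 1743/60 = 182.5 rad/s
τ = P/ω = 22400/182.5 = 123 N·m

123 N·m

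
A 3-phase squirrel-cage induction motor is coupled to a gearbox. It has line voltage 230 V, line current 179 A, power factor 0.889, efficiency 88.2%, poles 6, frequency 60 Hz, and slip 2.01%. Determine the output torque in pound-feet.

P_in = √3·V·I·cosφ = 1.732 × 230 × 179 × 0.889 = 63391 W
P_out = η·P_in = 0.882 × 63391 = 55911 W
n_s = 120×60/6 = 1200 rpm; n = 1200×(1−0.0201) = 1176 rpm
ω = 2π×1176/60 = 123.2 rad/s
τ = P_out/ω = 55911/123.2 = 453.8 N·m
In lb·ft: 453.8/1.356 = 335 lb·ft

335 lb·ft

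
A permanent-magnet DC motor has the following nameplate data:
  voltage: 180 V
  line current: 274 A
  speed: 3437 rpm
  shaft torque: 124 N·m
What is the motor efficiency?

ω = 2π × 3437/60 = 359.9 rad/s; P_out = τω = 124 × 359.9 = 44628 W
P_in = V·I = 180 × 274 = 49320 W
η = P_out / P_in = 44628 / 49320 = 0.905 = 90.5%

90.5 %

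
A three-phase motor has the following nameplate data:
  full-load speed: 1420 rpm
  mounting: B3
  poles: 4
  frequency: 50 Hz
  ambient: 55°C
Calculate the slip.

n_s = 120f/p = 120×50/4 = 1500 rpm
s = (n_s − n)/n_s = (1500 − 1420)/1500 = 0.0533

5.33 %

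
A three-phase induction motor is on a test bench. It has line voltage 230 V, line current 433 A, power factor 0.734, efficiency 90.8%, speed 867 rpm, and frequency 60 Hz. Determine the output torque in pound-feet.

P_in = √3·V·I·cosφ = 1.732 × 230 × 433 × 0.734 = 126608 W
P_out = η·P_in = 0.908 × 126608 = 114960 W
n = 867 rpm
ω = 2π×867/60 = 90.79 rad/s
τ = P_out/ω = 114960/90.79 = 1266 N·m
In lb·ft: 1266/1.356 = 934 lb·ft

934 lb·ft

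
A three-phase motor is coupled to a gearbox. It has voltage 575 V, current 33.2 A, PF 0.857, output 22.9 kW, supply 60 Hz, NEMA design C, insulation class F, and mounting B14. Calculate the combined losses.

5.44 kW

P_in = √3·V·I·cosφ = 1.732×575×33.2×0.857 = 28336 W
P_out = 22900 W
Losses = P_in − P_out = 28336 − 22900 = 5436 W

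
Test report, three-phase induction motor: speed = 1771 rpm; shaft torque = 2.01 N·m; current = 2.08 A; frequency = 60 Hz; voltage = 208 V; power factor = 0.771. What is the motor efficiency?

64.5 %

ω = 2π × 1771/60 = 185.5 rad/s; P_out = τω = 2.01 × 185.5 = 373 W
P_in = √3·V_L·I_L·cosφ = 1.732 × 208 × 2.08 × 0.771 = 578 W
η = P_out / P_in = 373 / 578 = 0.645 = 64.5%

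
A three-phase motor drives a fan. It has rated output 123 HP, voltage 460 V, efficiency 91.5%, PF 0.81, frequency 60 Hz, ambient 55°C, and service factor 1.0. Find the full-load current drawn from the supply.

P_out = 123 × 746 = 91758 W
P_in = P_out / η = 91758 / 0.915 = 100282 W
I_L = P_in / (√3·V_L·cosφ) = 100282 / (1.732 × 460 × 0.81) = 155 A

155 A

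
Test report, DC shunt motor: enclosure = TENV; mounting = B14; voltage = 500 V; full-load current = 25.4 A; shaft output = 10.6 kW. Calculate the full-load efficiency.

P_out = 10.6 kW = 10600 W
P_in = V·I = 500 × 25.4 = 12700 W
η = P_out / P_in = 10600 / 12700 = 0.835 = 83.5%

83.5 %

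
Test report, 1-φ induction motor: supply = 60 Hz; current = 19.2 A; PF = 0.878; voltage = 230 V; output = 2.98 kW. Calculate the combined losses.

P_in = V·I·cosφ = 230×19.2×0.878 = 3877 W
P_out = 2980 W
Losses = P_in − P_out = 3877 − 2980 = 897 W

897 W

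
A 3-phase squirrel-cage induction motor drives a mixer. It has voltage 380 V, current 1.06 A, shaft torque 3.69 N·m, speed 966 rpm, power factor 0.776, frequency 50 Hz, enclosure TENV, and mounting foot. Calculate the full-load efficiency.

68.9 %

ω = 2π × 966/60 = 101.2 rad/s; P_out = τω = 3.69 × 101.2 = 373 W
P_in = √3·V_L·I_L·cosφ = 1.732 × 380 × 1.06 × 0.776 = 541 W
η = P_out / P_in = 373 / 541 = 0.689 = 68.9%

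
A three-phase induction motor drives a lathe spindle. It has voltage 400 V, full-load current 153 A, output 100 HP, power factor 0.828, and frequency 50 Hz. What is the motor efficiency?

P_out = 100 × 746 = 74600 W
P_in = √3·V_L·I_L·cosφ = 1.732 × 400 × 153 × 0.828 = 87767 W
η = P_out / P_in = 74600 / 87767 = 0.850 = 85.0%

85.0 %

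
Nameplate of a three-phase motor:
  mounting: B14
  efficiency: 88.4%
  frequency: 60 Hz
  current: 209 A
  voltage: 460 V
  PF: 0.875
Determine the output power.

129 kW

P_in = √3·V·I·cosφ = 1.732 × 460 × 209 × 0.875 = 145700 W
P_out = η·P_in = 0.884 × 145700 = 128799 W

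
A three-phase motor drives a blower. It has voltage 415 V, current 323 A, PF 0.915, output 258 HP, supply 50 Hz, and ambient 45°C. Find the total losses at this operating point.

20 kW

P_in = √3·V·I·cosφ = 1.732×415×323×0.915 = 212432 W
P_out = 258×746 = 192468 W
Losses = P_in − P_out = 212432 − 192468 = 19964 W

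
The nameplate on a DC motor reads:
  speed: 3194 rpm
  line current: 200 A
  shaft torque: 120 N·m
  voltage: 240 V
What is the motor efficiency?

ω = 2π × 3194/60 = 334.5 rad/s; P_out = τω = 120 × 334.5 = 40140 W
P_in = V·I = 240 × 200 = 48000 W
η = P_out / P_in = 40140 / 48000 = 0.836 = 83.6%

83.6 %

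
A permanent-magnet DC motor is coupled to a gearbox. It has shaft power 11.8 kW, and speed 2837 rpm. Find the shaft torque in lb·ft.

ω = 2π × 2837/60 = 297.1 rad/s
τ = P/ω = 11800/297.1 = 39.72 N·m
In lb·ft: 39.72/1.356 = 29.3 lb·ft

29.3 lb·ft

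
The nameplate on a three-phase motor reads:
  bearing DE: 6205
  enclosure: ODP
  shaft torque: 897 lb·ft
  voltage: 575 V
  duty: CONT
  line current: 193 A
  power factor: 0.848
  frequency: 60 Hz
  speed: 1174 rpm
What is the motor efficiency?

91.7 %

τ = 897 lb·ft × 1.356 = 1216 N·m
ω = 2π × 1174/60 = 122.9 rad/s; P_out = τω = 1216 × 122.9 = 149446 W
P_in = √3·V_L·I_L·cosφ = 1.732 × 575 × 193 × 0.848 = 162993 W
η = P_out / P_in = 149446 / 162993 = 0.917 = 91.7%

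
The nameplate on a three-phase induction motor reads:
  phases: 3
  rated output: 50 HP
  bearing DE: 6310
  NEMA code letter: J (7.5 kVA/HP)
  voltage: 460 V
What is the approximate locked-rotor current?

471 A

S_LR = 7.5 × 50 = 375 kVA
I_LR = S_LR/(√3·V_L) = 375000/(1.732×460) = 471 A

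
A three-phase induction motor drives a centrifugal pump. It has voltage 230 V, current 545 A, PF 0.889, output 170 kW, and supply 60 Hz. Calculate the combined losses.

23 kW

P_in = √3·V·I·cosφ = 1.732×230×545×0.889 = 193007 W
P_out = 170000 W
Losses = P_in − P_out = 193007 − 170000 = 23007 W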